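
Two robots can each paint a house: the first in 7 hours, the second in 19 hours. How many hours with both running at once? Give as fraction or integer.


Rate of A = 1/7 job per hour
Rate of B = 1/19 job per hour
Combined rate = 1/7 + 1/19
Find common denominator: (19 + 7)/(7*19) = 26/133
Combined rate = 26/133 job per hour
Time together = 1 / (26/133) = 133/26 hours

133/26


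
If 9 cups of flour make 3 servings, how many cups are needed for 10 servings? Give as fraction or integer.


Original: 9 cups for 3 servings
Target servings = 10
Scaling factor = 10/3
New amount = 9 * 10/3
= 90/3
= 30 cups

30


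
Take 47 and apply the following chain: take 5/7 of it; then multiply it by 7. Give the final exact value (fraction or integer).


Start with 47.
Step 1: Take 5/7: 47 * 5/7 = 235/7
Step 2: Multiply by 7: 235/7 * 7 = 235
Final result = 235

235


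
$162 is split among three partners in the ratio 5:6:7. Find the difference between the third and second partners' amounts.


Total parts = 5 + 6 + 7 = 18
Value per part = 162 / 18 = 9
Shares: 5*9=45, 6*9=54, 7*9=63
Third share = 63, second share = 54
Difference = |63 - 54| = 9

9


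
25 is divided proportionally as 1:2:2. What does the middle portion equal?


Ratio = 1:2:2
Total parts = 1 + 2 + 2 = 5
Value per part = 25 / 5 = 5
First share = 1 * 5 = 5
Middle share = 2 * 5 = 10
Third share = 2 * 5 = 10

10


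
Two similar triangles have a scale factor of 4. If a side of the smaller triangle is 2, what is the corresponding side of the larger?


Similar triangles have proportional sides
Scale factor = 4
Smaller side = 2
Corresponding larger side = 2 * 4
= 8

8


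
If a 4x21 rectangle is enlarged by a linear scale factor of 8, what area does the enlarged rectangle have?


Original dimensions: 4 x 21
Enlargement factor = 8
New width = 4 * 8 = 32
New height = 21 * 8 = 168
New area = 32 * 168 = 5376

5376


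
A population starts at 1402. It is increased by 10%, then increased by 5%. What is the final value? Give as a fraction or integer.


Start: 1402
Step 1: increase by 10% => multiply by 110/100
  1402 * 110/100 = 7711/5
Step 2: increase by 5% => multiply by 105/100
  7711/5 * 105/100 = 161931/100
Final value = 161931/100

161931/100


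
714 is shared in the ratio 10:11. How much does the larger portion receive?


Total parts = 10 + 11 = 21
Value per part = 714 / 21 = 34
First share = 10 * 34 = 340
Second share = 11 * 34 = 374
Larger share = 374

374


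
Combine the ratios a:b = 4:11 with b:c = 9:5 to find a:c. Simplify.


Given a:b = 4:11 and b:c = 9:5
Make b consistent. Multiply first ratio by 9: a:b = 36:99
Multiply second ratio by 11: b:c = 99:55
Now b = 99 in both, so a:b:c = 36:99:55
Therefore a:c = 36:55
Simplify by GCD: a:c = 36:55

36:55


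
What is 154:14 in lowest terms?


Find GCD(154, 14)
GCD = 14
Divide both by 14: 154/14 = 11, 14/14 = 1
Simplified ratio = 11:1

11:1


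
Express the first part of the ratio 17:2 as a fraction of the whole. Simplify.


Total parts = 17 + 2 = 19
First part fraction = 17/19
Simplify: 17/19 = 17/19

17/19


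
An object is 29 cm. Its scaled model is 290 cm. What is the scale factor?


Original length = 29 cm
Scaled length = 290 cm
Scale factor = 290 / 29
= 10

10


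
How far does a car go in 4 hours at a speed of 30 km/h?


Using distance = speed * time
Speed = 30 km/h
Time = 4 hours
Distance = 30 * 4
= 120 km

120


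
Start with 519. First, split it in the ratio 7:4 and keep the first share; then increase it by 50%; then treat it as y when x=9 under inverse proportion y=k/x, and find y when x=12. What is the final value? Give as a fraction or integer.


Start with 519.
Step 1: Split 7:4, first share = 519 * 7/11 = 3633/11
Step 2: Increase by 50%: 3633/11 * 150/100 = 10899/22
Step 3: Inverse prop: k = (10899/22)*9; new y = k/12 = 10899/22*9/12 = 32697/88
Final result = 32697/88

32697/88


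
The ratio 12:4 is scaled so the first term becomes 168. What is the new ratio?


Original ratio: 12:4
First term target: 168
Scale factor = 168 / 12 = 14
Multiply second term: 4 * 14 = 56
Equivalent ratio = 168:56

168:56


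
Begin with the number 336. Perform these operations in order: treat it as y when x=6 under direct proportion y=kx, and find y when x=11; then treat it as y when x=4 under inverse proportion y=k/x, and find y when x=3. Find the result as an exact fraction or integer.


Start with 336.
Step 1: Direct prop: k = (336)/6; new y = k*11 = 336*11/6 = 616
Step 2: Inverse prop: k = (616)*4; new y = k/3 = 616*4/3 = 2464/3
Final result = 2464/3

2464/3


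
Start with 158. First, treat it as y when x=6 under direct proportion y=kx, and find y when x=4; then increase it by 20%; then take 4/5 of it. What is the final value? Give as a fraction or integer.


Start with 158.
Step 1: Direct prop: k = (158)/6; new y = k*4 = 158*4/6 = 316/3
Step 2: Increase by 20%: 316/3 * 120/100 = 632/5
Step 3: Take 4/5: 632/5 * 4/5 = 2528/25
Final result = 2528/25

2528/25


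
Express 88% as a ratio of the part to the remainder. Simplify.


Part = 88%, Remainder = 12%
Ratio = 88:12
GCD(88, 12) = 4
Simplify: 22:3 = 22:3

22:3


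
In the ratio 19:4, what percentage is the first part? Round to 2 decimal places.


Total parts = 19 + 4 = 23
First part fraction = 19/23
Percentage = (19/23) * 100
= 0.826087 * 100
= 82.61%

82.61


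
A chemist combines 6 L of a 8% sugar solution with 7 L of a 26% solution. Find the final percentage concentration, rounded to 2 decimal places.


Solute in mixture 1 = 8% of 6 L = 6*8/100 = 12/25 L
Solute in mixture 2 = 26% of 7 L = 7*26/100 = 91/50 L
Total solute = 12/25 + 91/50 = 23/10 L
Total volume = 6 + 7 = 13 L
Final concentration = 23/10/13 * 100 = 17.69%

17.69


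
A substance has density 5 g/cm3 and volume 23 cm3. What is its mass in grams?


Using mass = density * volume
Density = 5 g/cm3
Volume = 23 cm3
Mass = 5 * 23
= 115 g

115


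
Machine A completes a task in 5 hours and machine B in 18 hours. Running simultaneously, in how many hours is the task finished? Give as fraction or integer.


Rate of A = 1/5 job per hour
Rate of B = 1/18 job per hour
Combined rate = 1/5 + 1/18
Find common denominator: (18 + 5)/(5*18) = 23/90
Combined rate = 23/90 job per hour
Time together = 1 / (23/90) = 90/23 hours

90/23


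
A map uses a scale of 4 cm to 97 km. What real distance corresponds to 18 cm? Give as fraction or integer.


Map scale: 4 cm = 97 km
Measured distance on map = 18 cm
Set up proportion: 18 * 97 / 4
= 1746 / 4
= 873/2 km

873/2


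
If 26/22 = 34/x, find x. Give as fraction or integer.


Setting up: 26/22 = 34/x
Cross multiply: 26 * x = 22 * 34
26x = 748
x = 748/26
x = 374/13

374/13


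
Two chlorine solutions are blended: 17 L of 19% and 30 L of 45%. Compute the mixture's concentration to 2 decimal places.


Solute in mixture 1 = 19% of 17 L = 17*19/100 = 323/100 L
Solute in mixture 2 = 45% of 30 L = 30*45/100 = 27/2 L
Total solute = 323/100 + 27/2 = 1673/100 L
Total volume = 17 + 30 = 47 L
Final concentration = 1673/100/47 * 100 = 35.60%

35.60


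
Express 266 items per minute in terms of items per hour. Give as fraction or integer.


Converting from per minute to per hour
Rate = 266 items per minute
Multiply by 60: 266 * 60
= 15960 items per hour

15960


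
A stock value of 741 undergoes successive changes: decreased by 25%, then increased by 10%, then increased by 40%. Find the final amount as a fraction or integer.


Start: 741
Step 1: decrease by 25% => multiply by 75/100
  741 * 75/100 = 2223/4
Step 2: increase by 10% => multiply by 110/100
  2223/4 * 110/100 = 24453/40
Step 3: increase by 40% => multiply by 140/100
  24453/40 * 140/100 = 171171/200
Final value = 171171/200

171171/200


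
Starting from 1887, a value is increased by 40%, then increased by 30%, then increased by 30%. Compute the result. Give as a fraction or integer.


Start: 1887
Step 1: increase by 40% => multiply by 140/100
  1887 * 140/100 = 13209/5
Step 2: increase by 30% => multiply by 130/100
  13209/5 * 130/100 = 171717/50
Step 3: increase by 30% => multiply by 130/100
  171717/50 * 130/100 = 2232321/500
Final value = 2232321/500

2232321/500


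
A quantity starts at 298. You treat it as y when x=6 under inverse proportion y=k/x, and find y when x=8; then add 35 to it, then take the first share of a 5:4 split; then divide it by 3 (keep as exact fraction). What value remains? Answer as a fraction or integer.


Start with 298.
Step 1: Inverse prop: k = (298)*6; new y = k/8 = 298*6/8 = 447/2
Step 2: Add 35: 447/2+35=517/2; split 5:4 first = 517/2*5/9 = 2585/18
Step 3: Divide by 3: 2585/18 / 3 = 2585/54
Final result = 2585/54

2585/54


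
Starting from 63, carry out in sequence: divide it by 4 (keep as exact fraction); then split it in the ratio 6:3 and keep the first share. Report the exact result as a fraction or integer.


Start with 63.
Step 1: Divide by 4: 63 / 4 = 63/4
Step 2: Split 6:3, first share = 63/4 * 6/9 = 21/2
Final result = 21/2

21/2


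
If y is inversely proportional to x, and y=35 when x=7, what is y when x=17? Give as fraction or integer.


Inverse proportion: y = k/x
Find k: k = 7 * 35 = 245
Compute y at x=17: y = 245/17
y = 245/17

245/17


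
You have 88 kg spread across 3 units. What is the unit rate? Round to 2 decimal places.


Total kg = 88
Number of units = 3
Unit rate = 88 / 3
= 29.33 kg per unit

29.33


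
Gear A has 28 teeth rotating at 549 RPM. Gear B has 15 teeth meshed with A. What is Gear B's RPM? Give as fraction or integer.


Gear ratio: teeth_A * RPM_A = teeth_B * RPM_B
28 * 549 = 15 * RPM_B
15372 = 15 * RPM_B
RPM_B = 15372 / 15
RPM_B = 5124/5

5124/5


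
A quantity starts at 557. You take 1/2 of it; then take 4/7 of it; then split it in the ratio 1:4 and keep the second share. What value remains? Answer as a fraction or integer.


Start with 557.
Step 1: Take 1/2: 557 * 1/2 = 557/2
Step 2: Take 4/7: 557/2 * 4/7 = 1114/7
Step 3: Split 1:4, second share = 1114/7 * 4/5 = 4456/35
Final result = 4456/35

4456/35


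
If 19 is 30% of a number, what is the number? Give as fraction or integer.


Given: 19 is 30% of the whole
Set up: 19 = 30/100 * whole
whole = 19 * 100 / 30
whole = 1900 / 30
whole = 190/3

190/3


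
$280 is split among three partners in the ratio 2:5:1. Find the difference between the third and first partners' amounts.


Total parts = 2 + 5 + 1 = 8
Value per part = 280 / 8 = 35
Shares: 2*35=70, 5*35=175, 1*35=35
Third share = 35, first share = 70
Difference = |35 - 70| = 35

35


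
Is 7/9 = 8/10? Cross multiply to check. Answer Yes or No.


Cross multiply to check 7/9 = 8/10
Left cross product: 7 * 10 = 70
Right cross product: 9 * 8 = 72
70 != 72
Not equal, so proportions differ => No

No


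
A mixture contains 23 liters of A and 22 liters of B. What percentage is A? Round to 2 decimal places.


Volume of A = 23 L
Volume of B = 22 L
Total volume = 23 + 22 = 45 L
Percentage of A = (23/45) * 100
= 51.11%

51.11


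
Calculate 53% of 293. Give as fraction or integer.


Compute 53% of 293
Convert percentage: 53% = 53/100
Multiply: 293 * 53/100
= 15529/100
= 15529/100

15529/100


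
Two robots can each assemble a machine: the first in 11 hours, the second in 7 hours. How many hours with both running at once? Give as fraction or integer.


Rate of A = 1/11 job per hour
Rate of B = 1/7 job per hour
Combined rate = 1/11 + 1/7
Find common denominator: (7 + 11)/(11*7) = 18/77
Combined rate = 18/77 job per hour
Time together = 1 / (18/77) = 77/18 hours

77/18


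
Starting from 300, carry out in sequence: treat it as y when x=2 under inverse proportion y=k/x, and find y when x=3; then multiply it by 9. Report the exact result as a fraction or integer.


Start with 300.
Step 1: Inverse prop: k = (300)*2; new y = k/3 = 300*2/3 = 200
Step 2: Multiply by 9: 200 * 9 = 1800
Final result = 1800

1800


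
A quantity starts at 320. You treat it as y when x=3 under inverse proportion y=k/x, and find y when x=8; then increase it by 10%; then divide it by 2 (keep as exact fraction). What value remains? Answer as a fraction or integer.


Start with 320.
Step 1: Inverse prop: k = (320)*3; new y = k/8 = 320*3/8 = 120
Step 2: Increase by 10%: 120 * 110/100 = 132
Step 3: Divide by 2: 132 / 2 = 66
Final result = 66

66


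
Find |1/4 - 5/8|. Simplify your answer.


Simplify: 1/4 = 1/4 and 5/8 = 5/8
Find common denominator: LCD = 8
Convert: 2/8 and 5/8
Difference = |2 - 5|/8 = 3/8
Simplified = 3/8

3/8


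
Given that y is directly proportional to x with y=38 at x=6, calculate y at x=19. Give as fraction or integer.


Direct proportion: y = kx
Find k: k = 38/6 = 19/3
Compute y at x=19: y = 19/3 * 19
y = 361/3

361/3


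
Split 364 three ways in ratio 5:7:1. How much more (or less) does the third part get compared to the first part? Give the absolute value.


Total parts = 5 + 7 + 1 = 13
Value per part = 364 / 13 = 28
Shares: 5*28=140, 7*28=196, 1*28=28
Third share = 28, first share = 140
Difference = |28 - 140| = 112

112


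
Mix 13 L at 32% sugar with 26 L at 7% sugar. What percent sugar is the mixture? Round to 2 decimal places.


Solute in mixture 1 = 32% of 13 L = 13*32/100 = 104/25 L
Solute in mixture 2 = 7% of 26 L = 26*7/100 = 91/50 L
Total solute = 104/25 + 91/50 = 299/50 L
Total volume = 13 + 26 = 39 L
Final concentration = 299/50/39 * 100 = 15.33%

15.33


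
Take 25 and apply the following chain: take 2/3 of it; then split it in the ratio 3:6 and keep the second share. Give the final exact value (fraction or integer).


Start with 25.
Step 1: Take 2/3: 25 * 2/3 = 50/3
Step 2: Split 3:6, second share = 50/3 * 6/9 = 100/9
Final result = 100/9

100/9


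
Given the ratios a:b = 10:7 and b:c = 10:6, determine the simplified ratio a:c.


Given a:b = 10:7 and b:c = 10:6
Make b consistent. Multiply first ratio by 10: a:b = 100:70
Multiply second ratio by 7: b:c = 70:42
Now b = 70 in both, so a:b:c = 100:70:42
Therefore a:c = 100:42
Simplify by GCD: a:c = 50:21

50:21


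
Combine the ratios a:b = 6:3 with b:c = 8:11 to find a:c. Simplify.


Given a:b = 6:3 and b:c = 8:11
Make b consistent. Multiply first ratio by 8: a:b = 48:24
Multiply second ratio by 3: b:c = 24:33
Now b = 24 in both, so a:b:c = 48:24:33
Therefore a:c = 48:33
Simplify by GCD: a:c = 16:11

16:11


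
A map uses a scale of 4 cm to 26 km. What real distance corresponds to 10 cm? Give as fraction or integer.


Map scale: 4 cm = 26 km
Measured distance on map = 10 cm
Set up proportion: 10 * 26 / 4
= 260 / 4
= 65 km

65


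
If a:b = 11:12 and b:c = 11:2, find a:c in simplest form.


Given a:b = 11:12 and b:c = 11:2
Make b consistent. Multiply first ratio by 11: a:b = 121:132
Multiply second ratio by 12: b:c = 132:24
Now b = 132 in both, so a:b:c = 121:132:24
Therefore a:c = 121:24
Simplify by GCD: a:c = 121:24

121:24


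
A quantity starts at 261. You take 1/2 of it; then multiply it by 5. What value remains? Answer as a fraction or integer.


Start with 261.
Step 1: Take 1/2: 261 * 1/2 = 261/2
Step 2: Multiply by 5: 261/2 * 5 = 1305/2
Final result = 1305/2

1305/2


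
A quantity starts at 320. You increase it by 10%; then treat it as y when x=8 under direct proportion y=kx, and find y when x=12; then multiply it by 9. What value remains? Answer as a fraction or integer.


Start with 320.
Step 1: Increase by 10%: 320 * 110/100 = 352
Step 2: Direct prop: k = (352)/8; new y = k*12 = 352*12/8 = 528
Step 3: Multiply by 9: 528 * 9 = 4752
Final result = 4752

4752


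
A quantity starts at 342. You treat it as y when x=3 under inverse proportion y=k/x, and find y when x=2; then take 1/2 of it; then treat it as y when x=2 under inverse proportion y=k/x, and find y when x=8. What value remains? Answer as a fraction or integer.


Start with 342.
Step 1: Inverse prop: k = (342)*3; new y = k/2 = 342*3/2 = 513
Step 2: Take 1/2: 513 * 1/2 = 513/2
Step 3: Inverse prop: k = (513/2)*2; new y = k/8 = 513/2*2/8 = 513/8
Final result = 513/8

513/8


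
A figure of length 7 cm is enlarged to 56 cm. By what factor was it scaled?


Original length = 7 cm
Scaled length = 56 cm
Scale factor = 56 / 7
= 8

8


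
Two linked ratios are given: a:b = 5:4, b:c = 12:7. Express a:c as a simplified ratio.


Given a:b = 5:4 and b:c = 12:7
Make b consistent. Multiply first ratio by 12: a:b = 60:48
Multiply second ratio by 4: b:c = 48:28
Now b = 48 in both, so a:b:c = 60:48:28
Therefore a:c = 60:28
Simplify by GCD: a:c = 15:7

15:7


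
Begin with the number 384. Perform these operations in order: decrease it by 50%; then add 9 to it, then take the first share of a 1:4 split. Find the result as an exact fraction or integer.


Start with 384.
Step 1: Decrease by 50%: 384 * 50/100 = 192
Step 2: Add 9: 192+9=201; split 1:4 first = 201*1/5 = 201/5
Final result = 201/5

201/5


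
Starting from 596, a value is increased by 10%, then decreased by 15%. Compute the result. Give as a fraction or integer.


Start: 596
Step 1: increase by 10% => multiply by 110/100
  596 * 110/100 = 3278/5
Step 2: decrease by 15% => multiply by 85/100
  3278/5 * 85/100 = 27863/50
Final value = 27863/50

27863/50


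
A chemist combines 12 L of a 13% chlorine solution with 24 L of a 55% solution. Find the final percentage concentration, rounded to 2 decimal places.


Solute in mixture 1 = 13% of 12 L = 12*13/100 = 39/25 L
Solute in mixture 2 = 55% of 24 L = 24*55/100 = 66/5 L
Total solute = 39/25 + 66/5 = 369/25 L
Total volume = 12 + 24 = 36 L
Final concentration = 369/25/36 * 100 = 41.00%

41.00


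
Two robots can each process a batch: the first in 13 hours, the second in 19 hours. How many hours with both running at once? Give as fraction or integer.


Rate of A = 1/13 job per hour
Rate of B = 1/19 job per hour
Combined rate = 1/13 + 1/19
Find common denominator: (19 + 13)/(13*19) = 32/247
Combined rate = 32/247 job per hour
Time together = 1 / (32/247) = 247/32 hours

247/32


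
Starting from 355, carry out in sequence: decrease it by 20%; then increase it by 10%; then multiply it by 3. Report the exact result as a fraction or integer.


Start with 355.
Step 1: Decrease by 20%: 355 * 80/100 = 284
Step 2: Increase by 10%: 284 * 110/100 = 1562/5
Step 3: Multiply by 3: 1562/5 * 3 = 4686/5
Final result = 4686/5

4686/5


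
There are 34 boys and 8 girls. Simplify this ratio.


Find GCD(34, 8)
GCD = 2
Divide both by 2: 34/2 = 17, 8/2 = 4
Simplified ratio = 17:4

17:4


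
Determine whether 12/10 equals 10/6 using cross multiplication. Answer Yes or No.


Cross multiply to check 12/10 = 10/6
Left cross product: 12 * 6 = 72
Right cross product: 10 * 10 = 100
72 != 100
Not equal, so proportions differ => No

No


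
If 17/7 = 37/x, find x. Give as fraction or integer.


Setting up: 17/7 = 37/x
Cross multiply: 17 * x = 7 * 37
17x = 259
x = 259/17
x = 259/17

259/17


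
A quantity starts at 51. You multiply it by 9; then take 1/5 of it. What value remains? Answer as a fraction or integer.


Start with 51.
Step 1: Multiply by 9: 51 * 9 = 459
Step 2: Take 1/5: 459 * 1/5 = 459/5
Final result = 459/5

459/5


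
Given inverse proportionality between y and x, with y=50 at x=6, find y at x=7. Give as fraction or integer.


Inverse proportion: y = k/x
Find k: k = 6 * 50 = 300
Compute y at x=7: y = 300/7
y = 300/7

300/7


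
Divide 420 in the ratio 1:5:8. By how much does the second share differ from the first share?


Total parts = 1 + 5 + 8 = 14
Value per part = 420 / 14 = 30
Shares: 1*30=30, 5*30=150, 8*30=240
Second share = 150, first share = 30
Difference = |150 - 30| = 120

120


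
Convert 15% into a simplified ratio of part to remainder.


Part = 15%, Remainder = 85%
Ratio = 15:85
GCD(15, 85) = 5
Simplify: 3:17 = 3:17

3:17


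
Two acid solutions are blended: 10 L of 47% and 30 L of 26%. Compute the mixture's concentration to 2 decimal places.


Solute in mixture 1 = 47% of 10 L = 10*47/100 = 47/10 L
Solute in mixture 2 = 26% of 30 L = 30*26/100 = 39/5 L
Total solute = 47/10 + 39/5 = 25/2 L
Total volume = 10 + 30 = 40 L
Final concentration = 25/2/40 * 100 = 31.25%

31.25


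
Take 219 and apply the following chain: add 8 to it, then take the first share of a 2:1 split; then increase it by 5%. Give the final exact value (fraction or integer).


Start with 219.
Step 1: Add 8: 219+8=227; split 2:1 first = 227*2/3 = 454/3
Step 2: Increase by 5%: 454/3 * 105/100 = 1589/10
Final result = 1589/10

1589/10


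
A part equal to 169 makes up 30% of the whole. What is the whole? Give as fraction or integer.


Given: 169 is 30% of the whole
Set up: 169 = 30/100 * whole
whole = 169 * 100 / 30
whole = 16900 / 30
whole = 1690/3

1690/3


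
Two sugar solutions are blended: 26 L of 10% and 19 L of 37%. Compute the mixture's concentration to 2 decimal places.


Solute in mixture 1 = 10% of 26 L = 26*10/100 = 13/5 L
Solute in mixture 2 = 37% of 19 L = 19*37/100 = 703/100 L
Total solute = 13/5 + 703/100 = 963/100 L
Total volume = 26 + 19 = 45 L
Final concentration = 963/100/45 * 100 = 21.40%

21.40


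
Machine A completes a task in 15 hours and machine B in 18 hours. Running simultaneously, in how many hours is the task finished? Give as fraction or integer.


Rate of A = 1/15 job per hour
Rate of B = 1/18 job per hour
Combined rate = 1/15 + 1/18
Find common denominator: (18 + 15)/(15*18) = 33/270
Combined rate = 11/90 job per hour
Time together = 1 / (11/90) = 90/11 hours

90/11


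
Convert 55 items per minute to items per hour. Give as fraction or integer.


Converting from per minute to per hour
Rate = 55 items per minute
Multiply by 60: 55 * 60
= 3300 items per hour

3300


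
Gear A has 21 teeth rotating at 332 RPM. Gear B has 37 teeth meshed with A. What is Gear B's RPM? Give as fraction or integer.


Gear ratio: teeth_A * RPM_A = teeth_B * RPM_B
21 * 332 = 37 * RPM_B
6972 = 37 * RPM_B
RPM_B = 6972 / 37
RPM_B = 6972/37

6972/37


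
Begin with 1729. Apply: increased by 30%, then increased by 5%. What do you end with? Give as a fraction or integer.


Start: 1729
Step 1: increase by 30% => multiply by 130/100
  1729 * 130/100 = 22477/10
Step 2: increase by 5% => multiply by 105/100
  22477/10 * 105/100 = 472017/200
Final value = 472017/200

472017/200


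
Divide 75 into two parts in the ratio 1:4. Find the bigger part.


Total parts = 1 + 4 = 5
Value per part = 75 / 5 = 15
First share = 1 * 15 = 15
Second share = 4 * 15 = 60
Larger share = 60

60


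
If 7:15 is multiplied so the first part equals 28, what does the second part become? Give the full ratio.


Original ratio: 7:15
First term target: 28
Scale factor = 28 / 7 = 4
Multiply second term: 15 * 4 = 60
Equivalent ratio = 28:60

28:60


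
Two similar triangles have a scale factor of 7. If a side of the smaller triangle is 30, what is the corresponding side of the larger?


Similar triangles have proportional sides
Scale factor = 7
Smaller side = 30
Corresponding larger side = 30 * 7
= 210

210


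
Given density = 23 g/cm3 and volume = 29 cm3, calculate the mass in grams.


Using mass = density * volume
Density = 23 g/cm3
Volume = 29 cm3
Mass = 23 * 29
= 667 g

667


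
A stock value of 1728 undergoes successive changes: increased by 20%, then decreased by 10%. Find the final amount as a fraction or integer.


Start: 1728
Step 1: increase by 20% => multiply by 120/100
  1728 * 120/100 = 10368/5
Step 2: decrease by 10% => multiply by 90/100
  10368/5 * 90/100 = 46656/25
Final value = 46656/25

46656/25


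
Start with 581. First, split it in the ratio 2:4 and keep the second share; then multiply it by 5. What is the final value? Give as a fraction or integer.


Start with 581.
Step 1: Split 2:4, second share = 581 * 4/6 = 1162/3
Step 2: Multiply by 5: 1162/3 * 5 = 5810/3
Final result = 5810/3

5810/3


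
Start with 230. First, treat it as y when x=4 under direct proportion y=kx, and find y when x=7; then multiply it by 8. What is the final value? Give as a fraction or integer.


Start with 230.
Step 1: Direct prop: k = (230)/4; new y = k*7 = 230*7/4 = 805/2
Step 2: Multiply by 8: 805/2 * 8 = 3220
Final result = 3220

3220


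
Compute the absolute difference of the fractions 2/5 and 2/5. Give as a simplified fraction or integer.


Simplify: 2/5 = 2/5 and 2/5 = 2/5
Find common denominator: LCD = 5
Convert: 2/5 and 2/5
Difference = |2 - 2|/5 = 0/5
Simplified = 0

0


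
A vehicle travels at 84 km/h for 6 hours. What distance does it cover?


Using distance = speed * time
Speed = 84 km/h
Time = 6 hours
Distance = 84 * 6
= 504 km

504


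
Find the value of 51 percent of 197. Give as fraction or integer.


Compute 51% of 197
Convert percentage: 51% = 51/100
Multiply: 197 * 51/100
= 10047/100
= 10047/100

10047/100


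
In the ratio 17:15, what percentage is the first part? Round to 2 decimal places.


Total parts = 17 + 15 = 32
First part fraction = 17/32
Percentage = (17/32) * 100
= 0.53125 * 100
= 53.13%

53.13


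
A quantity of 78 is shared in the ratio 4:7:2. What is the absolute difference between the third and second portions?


Total parts = 4 + 7 + 2 = 13
Value per part = 78 / 13 = 6
Shares: 4*6=24, 7*6=42, 2*6=12
Third share = 12, second share = 42
Difference = |12 - 42| = 30

30


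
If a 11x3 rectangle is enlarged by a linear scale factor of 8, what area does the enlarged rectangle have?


Original dimensions: 11 x 3
Enlargement factor = 8
New width = 11 * 8 = 88
New height = 3 * 8 = 24
New area = 88 * 24 = 2112

2112


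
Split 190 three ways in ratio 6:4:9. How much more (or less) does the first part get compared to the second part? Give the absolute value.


Total parts = 6 + 4 + 9 = 19
Value per part = 190 / 19 = 10
Shares: 6*10=60, 4*10=40, 9*10=90
First share = 60, second share = 40
Difference = |60 - 40| = 20

20


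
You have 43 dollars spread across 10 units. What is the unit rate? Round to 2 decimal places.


Total dollars = 43
Number of units = 10
Unit rate = 43 / 10
= 4.30 dollars per unit

4.30


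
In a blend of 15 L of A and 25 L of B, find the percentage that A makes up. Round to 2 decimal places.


Volume of A = 15 L
Volume of B = 25 L
Total volume = 15 + 25 = 40 L
Percentage of A = (15/40) * 100
= 37.50%

37.50


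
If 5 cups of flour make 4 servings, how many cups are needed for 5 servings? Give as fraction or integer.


Original: 5 cups for 4 servings
Target servings = 5
Scaling factor = 5/4
New amount = 5 * 5/4
= 25/4
= 25/4 cups

25/4


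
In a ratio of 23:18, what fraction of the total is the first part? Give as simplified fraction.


Total parts = 23 + 18 = 41
First part fraction = 23/41
Simplify: 23/41 = 23/41

23/41


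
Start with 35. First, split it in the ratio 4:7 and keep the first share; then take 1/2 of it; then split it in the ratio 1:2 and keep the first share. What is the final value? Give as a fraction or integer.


Start with 35.
Step 1: Split 4:7, first share = 35 * 4/11 = 140/11
Step 2: Take 1/2: 140/11 * 1/2 = 70/11
Step 3: Split 1:2, first share = 70/11 * 1/3 = 70/33
Final result = 70/33

70/33


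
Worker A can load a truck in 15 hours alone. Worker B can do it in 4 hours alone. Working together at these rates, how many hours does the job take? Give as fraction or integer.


Rate of A = 1/15 job per hour
Rate of B = 1/4 job per hour
Combined rate = 1/15 + 1/4
Find common denominator: (4 + 15)/(15*4) = 19/60
Combined rate = 19/60 job per hour
Time together = 1 / (19/60) = 60/19 hours

60/19


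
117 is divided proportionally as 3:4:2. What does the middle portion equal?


Ratio = 3:4:2
Total parts = 3 + 4 + 2 = 9
Value per part = 117 / 9 = 13
First share = 3 * 13 = 39
Middle share = 4 * 13 = 52
Third share = 2 * 13 = 26

52


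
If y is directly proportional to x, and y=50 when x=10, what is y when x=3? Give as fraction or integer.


Direct proportion: y = kx
Find k: k = 50/10 = 5
Compute y at x=3: y = 5 * 3
y = 15

15


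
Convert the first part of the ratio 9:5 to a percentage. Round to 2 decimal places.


Total parts = 9 + 5 = 14
First part fraction = 9/14
Percentage = (9/14) * 100
= 0.642857 * 100
= 64.29%

64.29


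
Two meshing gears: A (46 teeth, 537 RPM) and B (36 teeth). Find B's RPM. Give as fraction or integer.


Gear ratio: teeth_A * RPM_A = teeth_B * RPM_B
46 * 537 = 36 * RPM_B
24702 = 36 * RPM_B
RPM_B = 24702 / 36
RPM_B = 4117/6

4117/6


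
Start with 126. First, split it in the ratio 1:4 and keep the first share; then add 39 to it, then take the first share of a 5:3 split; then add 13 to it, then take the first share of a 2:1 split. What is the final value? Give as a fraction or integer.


Start with 126.
Step 1: Split 1:4, first share = 126 * 1/5 = 126/5
Step 2: Add 39: 126/5+39=321/5; split 5:3 first = 321/5*5/8 = 321/8
Step 3: Add 13: 321/8+13=425/8; split 2:1 first = 425/8*2/3 = 425/12
Final result = 425/12

425/12


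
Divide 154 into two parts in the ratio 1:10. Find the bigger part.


Total parts = 1 + 10 = 11
Value per part = 154 / 11 = 14
First share = 1 * 14 = 14
Second share = 10 * 14 = 140
Larger share = 140

140


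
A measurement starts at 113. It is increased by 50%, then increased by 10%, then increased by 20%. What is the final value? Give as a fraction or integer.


Start: 113
Step 1: increase by 50% => multiply by 150/100
  113 * 150/100 = 339/2
Step 2: increase by 10% => multiply by 110/100
  339/2 * 110/100 = 3729/20
Step 3: increase by 20% => multiply by 120/100
  3729/20 * 120/100 = 11187/50
Final value = 11187/50

11187/50


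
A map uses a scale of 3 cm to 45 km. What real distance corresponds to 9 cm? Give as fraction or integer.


Map scale: 3 cm = 45 km
Measured distance on map = 9 cm
Set up proportion: 9 * 45 / 3
= 405 / 3
= 135 km

135


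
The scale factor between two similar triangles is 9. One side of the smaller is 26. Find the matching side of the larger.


Similar triangles have proportional sides
Scale factor = 9
Smaller side = 26
Corresponding larger side = 26 * 9
= 234

234


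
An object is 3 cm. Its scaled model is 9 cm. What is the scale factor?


Original length = 3 cm
Scaled length = 9 cm
Scale factor = 9 / 3
= 3

3


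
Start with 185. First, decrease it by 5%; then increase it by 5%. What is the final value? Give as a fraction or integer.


Start with 185.
Step 1: Decrease by 5%: 185 * 95/100 = 703/4
Step 2: Increase by 5%: 703/4 * 105/100 = 14763/80
Final result = 14763/80

14763/80


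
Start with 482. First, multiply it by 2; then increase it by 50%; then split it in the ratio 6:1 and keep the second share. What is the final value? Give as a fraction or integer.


Start with 482.
Step 1: Multiply by 2: 482 * 2 = 964
Step 2: Increase by 50%: 964 * 150/100 = 1446
Step 3: Split 6:1, second share = 1446 * 1/7 = 1446/7
Final result = 1446/7

1446/7


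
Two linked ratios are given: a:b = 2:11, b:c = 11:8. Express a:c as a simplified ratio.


Given a:b = 2:11 and b:c = 11:8
Make b consistent. Multiply first ratio by 11: a:b = 22:121
Multiply second ratio by 11: b:c = 121:88
Now b = 121 in both, so a:b:c = 22:121:88
Therefore a:c = 22:88
Simplify by GCD: a:c = 1:4

1:4


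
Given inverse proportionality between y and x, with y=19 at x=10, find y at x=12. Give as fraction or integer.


Inverse proportion: y = k/x
Find k: k = 10 * 19 = 190
Compute y at x=12: y = 190/12
y = 95/6

95/6


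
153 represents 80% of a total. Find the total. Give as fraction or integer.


Given: 153 is 80% of the whole
Set up: 153 = 80/100 * whole
whole = 153 * 100 / 80
whole = 15300 / 80
whole = 765/4

765/4


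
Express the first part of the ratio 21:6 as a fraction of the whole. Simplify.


Total parts = 21 + 6 = 27
First part fraction = 21/27
Simplify: 21/27 = 7/9

7/9


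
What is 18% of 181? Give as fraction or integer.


Compute 18% of 181
Convert percentage: 18% = 18/100
Multiply: 181 * 18/100
= 3258/100
= 1629/50

1629/50


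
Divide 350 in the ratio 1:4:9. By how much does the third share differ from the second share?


Total parts = 1 + 4 + 9 = 14
Value per part = 350 / 14 = 25
Shares: 1*25=25, 4*25=100, 9*25=225
Third share = 225, second share = 100
Difference = |225 - 100| = 125

125


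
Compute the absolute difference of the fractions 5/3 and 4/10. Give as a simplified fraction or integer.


Simplify: 5/3 = 5/3 and 4/10 = 2/5
Find common denominator: LCD = 15
Convert: 25/15 and 6/15
Difference = |25 - 6|/15 = 19/15
Simplified = 19/15

19/15


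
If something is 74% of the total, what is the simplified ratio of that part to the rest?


Part = 74%, Remainder = 26%
Ratio = 74:26
GCD(74, 26) = 2
Simplify: 37:13 = 37:13

37:13


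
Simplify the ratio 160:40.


Find GCD(160, 40)
GCD = 40
Divide both by 40: 160/40 = 4, 40/40 = 1
Simplified ratio = 4:1

4:1


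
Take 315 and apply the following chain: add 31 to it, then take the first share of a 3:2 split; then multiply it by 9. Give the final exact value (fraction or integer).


Start with 315.
Step 1: Add 31: 315+31=346; split 3:2 first = 346*3/5 = 1038/5
Step 2: Multiply by 9: 1038/5 * 9 = 9342/5
Final result = 9342/5

9342/5


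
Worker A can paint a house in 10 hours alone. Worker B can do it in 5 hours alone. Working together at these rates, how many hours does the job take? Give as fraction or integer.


Rate of A = 1/10 job per hour
Rate of B = 1/5 job per hour
Combined rate = 1/10 + 1/5
Find common denominator: (5 + 10)/(10*5) = 15/50
Combined rate = 3/10 job per hour
Time together = 1 / (3/10) = 10/3 hours

10/3


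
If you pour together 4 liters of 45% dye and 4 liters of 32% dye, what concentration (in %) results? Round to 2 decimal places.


Solute in mixture 1 = 45% of 4 L = 4*45/100 = 9/5 L
Solute in mixture 2 = 32% of 4 L = 4*32/100 = 32/25 L
Total solute = 9/5 + 32/25 = 77/25 L
Total volume = 4 + 4 = 8 L
Final concentration = 77/25/8 * 100 = 38.50%

38.50


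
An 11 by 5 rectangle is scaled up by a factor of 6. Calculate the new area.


Original dimensions: 11 x 5
Enlargement factor = 6
New width = 11 * 6 = 66
New height = 5 * 6 = 30
New area = 66 * 30 = 1980

1980


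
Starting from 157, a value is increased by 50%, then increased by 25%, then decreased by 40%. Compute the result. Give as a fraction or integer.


Start: 157
Step 1: increase by 50% => multiply by 150/100
  157 * 150/100 = 471/2
Step 2: increase by 25% => multiply by 125/100
  471/2 * 125/100 = 2355/8
Step 3: decrease by 40% => multiply by 60/100
  2355/8 * 60/100 = 1413/8
Final value = 1413/8

1413/8


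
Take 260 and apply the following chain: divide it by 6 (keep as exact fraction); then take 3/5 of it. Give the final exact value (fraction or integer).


Start with 260.
Step 1: Divide by 6: 260 / 6 = 130/3
Step 2: Take 3/5: 130/3 * 3/5 = 26
Final result = 26

26


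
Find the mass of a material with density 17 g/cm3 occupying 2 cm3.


Using mass = density * volume
Density = 17 g/cm3
Volume = 2 cm3
Mass = 17 * 2
= 34 g

34


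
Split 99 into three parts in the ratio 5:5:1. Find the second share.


Ratio = 5:5:1
Total parts = 5 + 5 + 1 = 11
Value per part = 99 / 11 = 9
First share = 5 * 9 = 45
Middle share = 5 * 9 = 45
Third share = 1 * 9 = 9

45


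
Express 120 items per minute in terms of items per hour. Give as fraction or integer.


Converting from per minute to per hour
Rate = 120 items per minute
Multiply by 60: 120 * 60
= 7200 items per hour

7200


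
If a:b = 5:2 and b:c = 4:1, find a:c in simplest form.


Given a:b = 5:2 and b:c = 4:1
Make b consistent. Multiply first ratio by 4: a:b = 20:8
Multiply second ratio by 2: b:c = 8:2
Now b = 8 in both, so a:b:c = 20:8:2
Therefore a:c = 20:2
Simplify by GCD: a:c = 10:1

10:1


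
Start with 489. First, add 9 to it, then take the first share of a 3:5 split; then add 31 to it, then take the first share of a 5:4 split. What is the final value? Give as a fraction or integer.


Start with 489.
Step 1: Add 9: 489+9=498; split 3:5 first = 498*3/8 = 747/4
Step 2: Add 31: 747/4+31=871/4; split 5:4 first = 871/4*5/9 = 4355/36
Final result = 4355/36

4355/36


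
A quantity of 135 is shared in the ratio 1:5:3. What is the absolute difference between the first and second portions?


Total parts = 1 + 5 + 3 = 9
Value per part = 135 / 9 = 15
Shares: 1*15=15, 5*15=75, 3*15=45
First share = 15, second share = 75
Difference = |15 - 75| = 60

60


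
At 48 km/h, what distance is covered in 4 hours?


Using distance = speed * time
Speed = 48 km/h
Time = 4 hours
Distance = 48 * 4
= 192 km

192


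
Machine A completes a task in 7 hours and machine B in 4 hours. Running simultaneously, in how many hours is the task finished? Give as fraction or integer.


Rate of A = 1/7 job per hour
Rate of B = 1/4 job per hour
Combined rate = 1/7 + 1/4
Find common denominator: (4 + 7)/(7*4) = 11/28
Combined rate = 11/28 job per hour
Time together = 1 / (11/28) = 28/11 hours

28/11


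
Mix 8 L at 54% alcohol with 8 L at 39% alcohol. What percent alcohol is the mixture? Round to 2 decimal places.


Solute in mixture 1 = 54% of 8 L = 8*54/100 = 108/25 L
Solute in mixture 2 = 39% of 8 L = 8*39/100 = 78/25 L
Total solute = 108/25 + 78/25 = 186/25 L
Total volume = 8 + 8 = 16 L
Final concentration = 186/25/16 * 100 = 46.50%

46.50


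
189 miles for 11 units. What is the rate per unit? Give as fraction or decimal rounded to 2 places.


Total miles = 189
Number of units = 11
Unit rate = 189 / 11
= 17.18 miles per unit

17.18


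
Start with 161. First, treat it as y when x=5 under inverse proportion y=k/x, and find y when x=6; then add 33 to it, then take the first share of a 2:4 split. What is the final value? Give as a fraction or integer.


Start with 161.
Step 1: Inverse prop: k = (161)*5; new y = k/6 = 161*5/6 = 805/6
Step 2: Add 33: 805/6+33=1003/6; split 2:4 first = 1003/6*2/6 = 1003/18
Final result = 1003/18

1003/18


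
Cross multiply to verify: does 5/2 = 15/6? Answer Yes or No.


Cross multiply to check 5/2 = 15/6
Left cross product: 5 * 6 = 30
Right cross product: 2 * 15 = 30
30 = 30
Equal, so proportions match => Yes

Yes


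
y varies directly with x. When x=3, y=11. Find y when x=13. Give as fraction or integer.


Direct proportion: y = kx
Find k: k = 11/3 = 11/3
Compute y at x=13: y = 11/3 * 13
y = 143/3

143/3


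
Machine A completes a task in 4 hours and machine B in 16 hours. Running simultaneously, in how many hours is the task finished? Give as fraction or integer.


Rate of A = 1/4 job per hour
Rate of B = 1/16 job per hour
Combined rate = 1/4 + 1/16
Find common denominator: (16 + 4)/(4*16) = 20/64
Combined rate = 5/16 job per hour
Time together = 1 / (5/16) = 16/5 hours

16/5


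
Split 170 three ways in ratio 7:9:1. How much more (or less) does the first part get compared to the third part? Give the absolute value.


Total parts = 7 + 9 + 1 = 17
Value per part = 170 / 17 = 10
Shares: 7*10=70, 9*10=90, 1*10=10
First share = 70, third share = 10
Difference = |70 - 10| = 60

60


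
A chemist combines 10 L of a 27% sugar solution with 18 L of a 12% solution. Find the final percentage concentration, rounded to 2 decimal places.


Solute in mixture 1 = 27% of 10 L = 10*27/100 = 27/10 L
Solute in mixture 2 = 12% of 18 L = 18*12/100 = 54/25 L
Total solute = 27/10 + 54/25 = 243/50 L
Total volume = 10 + 18 = 28 L
Final concentration = 243/50/28 * 100 = 17.36%

17.36


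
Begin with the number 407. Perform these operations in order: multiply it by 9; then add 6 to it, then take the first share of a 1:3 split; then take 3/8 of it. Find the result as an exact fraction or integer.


Start with 407.
Step 1: Multiply by 9: 407 * 9 = 3663
Step 2: Add 6: 3663+6=3669; split 1:3 first = 3669*1/4 = 3669/4
Step 3: Take 3/8: 3669/4 * 3/8 = 11007/32
Final result = 11007/32

11007/32
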